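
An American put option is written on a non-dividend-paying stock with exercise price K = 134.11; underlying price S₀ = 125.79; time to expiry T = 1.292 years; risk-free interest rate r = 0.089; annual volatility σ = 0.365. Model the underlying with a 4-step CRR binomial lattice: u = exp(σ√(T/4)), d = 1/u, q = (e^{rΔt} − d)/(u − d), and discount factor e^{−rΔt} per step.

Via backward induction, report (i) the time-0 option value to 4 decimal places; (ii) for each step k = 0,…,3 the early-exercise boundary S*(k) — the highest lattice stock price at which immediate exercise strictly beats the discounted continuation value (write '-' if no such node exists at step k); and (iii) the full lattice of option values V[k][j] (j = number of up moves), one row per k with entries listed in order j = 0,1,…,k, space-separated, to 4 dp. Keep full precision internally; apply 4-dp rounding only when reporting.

params: Δt=0.32300 u=1.23052 d=0.81266 q=0.51812 e^(-rΔt)=0.97166
t_4 payoffs: 79.2464 51.0360 8.3200 0.0000 0.0000
t_3: node(3,0) S=67.5111 payoff=66.5989 vs cont=62.7986 → 66.5989 [stop]  node(3,1) S=102.2247 payoff=31.8853 vs cont=28.0850 → 31.8853 [stop]  node(3,2) S=154.7877 payoff=0.0000 vs cont=3.8956 → 3.8956 [wait]  node(3,3) S=234.3782 payoff=0.0000 vs cont=0.0000 → 0.0000 [wait]  ⇒ S*(3)=102.2247
t_2: node(2,0) S=83.0740 payoff=51.0360 vs cont=47.2356 → 51.0360 [stop]  node(2,1) S=125.7900 payoff=8.3200 vs cont=16.8907 → 16.8907 [wait]  node(2,2) S=190.4701 payoff=0.0000 vs cont=1.8240 → 1.8240 [wait]  ⇒ S*(2)=83.0740
t_1: node(1,0) S=102.2247 payoff=31.8853 vs cont=32.3998 → 32.3998 [wait]  node(1,1) S=154.7877 payoff=0.0000 vs cont=8.8270 → 8.8270 [wait]  ⇒ S*(1)=-
t_0: node(0,0) S=125.7900 payoff=8.3200 vs cont=19.6142 → 19.6142 [wait]  ⇒ S*(0)=-

price = 19.6142
boundary = - - 83.0740 102.2247
tree:
19.6142
32.3998 8.8270
51.0360 16.8907 1.8240
66.5989 31.8853 3.8956 0.0000
79.2464 51.0360 8.3200 0.0000 0.0000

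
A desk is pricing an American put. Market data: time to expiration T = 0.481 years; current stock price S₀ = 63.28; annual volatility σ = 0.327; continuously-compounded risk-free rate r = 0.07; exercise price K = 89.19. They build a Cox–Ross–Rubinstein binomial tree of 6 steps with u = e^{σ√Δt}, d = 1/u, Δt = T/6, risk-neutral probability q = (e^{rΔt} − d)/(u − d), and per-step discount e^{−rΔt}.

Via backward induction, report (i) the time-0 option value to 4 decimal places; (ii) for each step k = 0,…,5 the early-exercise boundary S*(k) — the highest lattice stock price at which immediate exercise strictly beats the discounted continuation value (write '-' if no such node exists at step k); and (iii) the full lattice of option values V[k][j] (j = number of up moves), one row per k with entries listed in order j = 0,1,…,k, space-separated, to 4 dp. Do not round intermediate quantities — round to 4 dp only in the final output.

price = 25.9100
boundary = 63.2800 69.4186 63.2800 69.4186 76.1527 69.4186
tree:
25.9100
31.5058 19.7714
36.6068 25.9100 13.7072
41.2566 31.5058 19.7714 7.9676
45.4953 36.6068 25.9100 13.0373 3.1306
49.3592 41.2566 31.5058 19.7714 6.3886 0.0000
52.8814 45.4953 36.6068 25.9100 13.0373 0.0000 0.0000

params: Δt=0.08017 u=1.09701 d=0.91157 q=0.50722 e^(-rΔt)=0.99440
t_6 payoffs: 52.8814 45.4953 36.6068 25.9100 13.0373 0.0000 0.0000
t_5: node(5,0) S=39.8308 payoff=49.3592 vs cont=48.8601 → 49.3592 [stop]  node(5,1) S=47.9334 payoff=41.2566 vs cont=40.7575 → 41.2566 [stop]  node(5,2) S=57.6842 payoff=31.5058 vs cont=31.0067 → 31.5058 [stop]  node(5,3) S=69.4186 payoff=19.7714 vs cont=19.2723 → 19.7714 [stop]  node(5,4) S=83.5401 payoff=5.6499 vs cont=6.3886 → 6.3886 [wait]  node(5,5) S=100.5343 payoff=0.0000 vs cont=0.0000 → 0.0000 [wait]  ⇒ S*(5)=69.4186
t_4: node(4,0) S=43.6947 payoff=45.4953 vs cont=44.9962 → 45.4953 [stop]  node(4,1) S=52.5832 payoff=36.6068 vs cont=36.1076 → 36.6068 [stop]  node(4,2) S=63.2800 payoff=25.9100 vs cont=25.4109 → 25.9100 [stop]  node(4,3) S=76.1527 payoff=13.0373 vs cont=12.9107 → 13.0373 [stop]  node(4,4) S=91.6441 payoff=0.0000 vs cont=3.1306 → 3.1306 [wait]  ⇒ S*(4)=76.1527
t_3: node(3,0) S=47.9334 payoff=41.2566 vs cont=40.7575 → 41.2566 [stop]  node(3,1) S=57.6842 payoff=31.5058 vs cont=31.0067 → 31.5058 [stop]  node(3,2) S=69.4186 payoff=19.7714 vs cont=19.2723 → 19.7714 [stop]  node(3,3) S=83.5401 payoff=5.6499 vs cont=7.9676 → 7.9676 [wait]  ⇒ S*(3)=69.4186
t_2: node(2,0) S=52.5832 payoff=36.6068 vs cont=36.1076 → 36.6068 [stop]  node(2,1) S=63.2800 payoff=25.9100 vs cont=25.4109 → 25.9100 [stop]  node(2,2) S=76.1527 payoff=13.0373 vs cont=13.7072 → 13.7072 [wait]  ⇒ S*(2)=63.2800
t_1: node(1,0) S=57.6842 payoff=31.5058 vs cont=31.0067 → 31.5058 [stop]  node(1,1) S=69.4186 payoff=19.7714 vs cont=19.6102 → 19.7714 [stop]  ⇒ S*(1)=69.4186
t_0: node(0,0) S=63.2800 payoff=25.9100 vs cont=25.4109 → 25.9100 [stop]  ⇒ S*(0)=63.2800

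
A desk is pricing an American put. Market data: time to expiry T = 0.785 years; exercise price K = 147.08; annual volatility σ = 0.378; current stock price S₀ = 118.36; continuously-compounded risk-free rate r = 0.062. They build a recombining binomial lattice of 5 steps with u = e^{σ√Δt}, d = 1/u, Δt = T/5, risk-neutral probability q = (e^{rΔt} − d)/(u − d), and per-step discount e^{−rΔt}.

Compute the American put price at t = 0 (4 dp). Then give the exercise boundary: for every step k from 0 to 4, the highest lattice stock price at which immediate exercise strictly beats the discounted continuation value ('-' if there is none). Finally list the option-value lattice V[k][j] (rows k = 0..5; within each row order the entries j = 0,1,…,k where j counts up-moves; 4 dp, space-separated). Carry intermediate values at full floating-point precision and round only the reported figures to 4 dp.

price = 32.4284
boundary = - 101.8962 87.7226 101.8962 118.3600
tree:
32.4284
45.1838 20.0642
59.3574 30.7842 9.5309
71.5596 45.1838 16.7112 2.3986
82.0644 59.3574 28.7200 4.7976 0.0000
91.1080 71.5596 45.1838 9.5961 0.0000 0.0000

Δt=0.15700, u=1.16157, d=0.86090, q=0.49516, disc=e^(-rΔt)=0.99031
k=5 terminal: V=max(K-S,0) → 91.1080 71.5596 45.1838 9.5961 0.0000 0.0000
k=4: j=0 S=65.0156 intr=82.0644 cont=80.6396 V=82.0644[EX]; j=1 S=87.7226 intr=59.3574 cont=57.9327 V=59.3574[EX]; j=2 S=118.3600 intr=28.7200 cont=27.2953 V=28.7200[EX]; j=3 S=159.6977 intr=0.0000 cont=4.7976 V=4.7976[hold]; j=4 S=215.4727 intr=0.0000 cont=0.0000 V=0.0000[hold]  S*(4)=118.3600
k=3: j=0 S=75.5204 intr=71.5596 cont=70.1348 V=71.5596[EX]; j=1 S=101.8962 intr=45.1838 cont=43.7590 V=45.1838[EX]; j=2 S=137.4839 intr=9.5961 cont=16.7112 V=16.7112[hold]; j=3 S=185.5006 intr=0.0000 cont=2.3986 V=2.3986[hold]  S*(3)=101.8962
k=2: j=0 S=87.7226 intr=59.3574 cont=57.9327 V=59.3574[EX]; j=1 S=118.3600 intr=28.7200 cont=30.7842 V=30.7842[hold]; j=2 S=159.6977 intr=0.0000 cont=9.5309 V=9.5309[hold]  S*(2)=87.7226
k=1: j=0 S=101.8962 intr=45.1838 cont=44.7712 V=45.1838[EX]; j=1 S=137.4839 intr=9.5961 cont=20.0642 V=20.0642[hold]  S*(1)=101.8962
k=0: j=0 S=118.3600 intr=28.7200 cont=32.4284 V=32.4284[hold]  S*(0)=-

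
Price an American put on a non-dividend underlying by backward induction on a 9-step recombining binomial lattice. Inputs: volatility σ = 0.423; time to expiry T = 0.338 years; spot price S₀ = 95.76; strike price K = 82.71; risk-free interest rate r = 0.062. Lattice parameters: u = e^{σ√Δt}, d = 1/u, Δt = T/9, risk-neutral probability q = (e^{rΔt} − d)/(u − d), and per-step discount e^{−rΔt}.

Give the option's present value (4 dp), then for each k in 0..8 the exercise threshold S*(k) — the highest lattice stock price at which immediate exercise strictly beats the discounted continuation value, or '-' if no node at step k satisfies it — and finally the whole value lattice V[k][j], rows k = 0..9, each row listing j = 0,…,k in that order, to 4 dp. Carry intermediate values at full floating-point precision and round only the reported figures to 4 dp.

price = 3.3729
boundary = - - - - - 63.5593 58.5569 63.5593 68.9891
tree:
3.3729
5.0650 1.6537
7.4170 2.6772 0.6120
10.5470 4.2423 1.0849 0.1300
14.4943 6.5491 1.8969 0.2573 0.0000
19.1507 9.7880 3.2587 0.5095 0.0000 0.0000
24.1531 14.0460 5.4679 1.0087 0.0000 0.0000 0.0000
28.7617 19.1507 8.8779 1.9970 0.0000 0.0000 0.0000 0.0000
33.0077 24.1531 13.7209 3.9536 0.0000 0.0000 0.0000 0.0000 0.0000
36.9195 28.7617 19.1507 7.8273 0.0000 0.0000 0.0000 0.0000 0.0000 0.0000

params: Δt=0.03756 u=1.08543 d=0.92130 q=0.49372 e^(-rΔt)=0.99767
t_9 payoffs: 36.9195 28.7617 19.1507 7.8273 0.0000 0.0000 0.0000 0.0000 0.0000 0.0000
t_8: node(8,0) S=49.7023 payoff=33.0077 vs cont=32.8153 → 33.0077 [stop]  node(8,1) S=58.5569 payoff=24.1531 vs cont=23.9607 → 24.1531 [stop]  node(8,2) S=68.9891 payoff=13.7209 vs cont=13.5286 → 13.7209 [stop]  node(8,3) S=81.2797 payoff=1.4303 vs cont=3.9536 → 3.9536 [wait]  node(8,4) S=95.7600 payoff=0.0000 vs cont=0.0000 → 0.0000 [wait]  node(8,5) S=112.8200 payoff=0.0000 vs cont=0.0000 → 0.0000 [wait]  node(8,6) S=132.9193 payoff=0.0000 vs cont=0.0000 → 0.0000 [wait]  node(8,7) S=156.5993 payoff=0.0000 vs cont=0.0000 → 0.0000 [wait]  node(8,8) S=184.4981 payoff=0.0000 vs cont=0.0000 → 0.0000 [wait]  ⇒ S*(8)=68.9891
t_7: node(7,0) S=53.9483 payoff=28.7617 vs cont=28.5694 → 28.7617 [stop]  node(7,1) S=63.5593 payoff=19.1507 vs cont=18.9583 → 19.1507 [stop]  node(7,2) S=74.8827 payoff=7.8273 vs cont=8.8779 → 8.8779 [wait]  node(7,3) S=88.2233 payoff=0.0000 vs cont=1.9970 → 1.9970 [wait]  node(7,4) S=103.9406 payoff=0.0000 vs cont=0.0000 → 0.0000 [wait]  node(7,5) S=122.4580 payoff=0.0000 vs cont=0.0000 → 0.0000 [wait]  node(7,6) S=144.2743 payoff=0.0000 vs cont=0.0000 → 0.0000 [wait]  node(7,7) S=169.9773 payoff=0.0000 vs cont=0.0000 → 0.0000 [wait]  ⇒ S*(7)=63.5593
t_6: node(6,0) S=58.5569 payoff=24.1531 vs cont=23.9607 → 24.1531 [stop]  node(6,1) S=68.9891 payoff=13.7209 vs cont=14.0460 → 14.0460 [wait]  node(6,2) S=81.2797 payoff=1.4303 vs cont=5.4679 → 5.4679 [wait]  node(6,3) S=95.7600 payoff=0.0000 vs cont=1.0087 → 1.0087 [wait]  node(6,4) S=112.8200 payoff=0.0000 vs cont=0.0000 → 0.0000 [wait]  node(6,5) S=132.9193 payoff=0.0000 vs cont=0.0000 → 0.0000 [wait]  node(6,6) S=156.5993 payoff=0.0000 vs cont=0.0000 → 0.0000 [wait]  ⇒ S*(6)=58.5569
t_5: node(5,0) S=63.5593 payoff=19.1507 vs cont=19.1185 → 19.1507 [stop]  node(5,1) S=74.8827 payoff=7.8273 vs cont=9.7880 → 9.7880 [wait]  node(5,2) S=88.2233 payoff=0.0000 vs cont=3.2587 → 3.2587 [wait]  node(5,3) S=103.9406 payoff=0.0000 vs cont=0.5095 → 0.5095 [wait]  node(5,4) S=122.4580 payoff=0.0000 vs cont=0.0000 → 0.0000 [wait]  node(5,5) S=144.2743 payoff=0.0000 vs cont=0.0000 → 0.0000 [wait]  ⇒ S*(5)=63.5593
t_4: node(4,0) S=68.9891 payoff=13.7209 vs cont=14.4943 → 14.4943 [wait]  node(4,1) S=81.2797 payoff=1.4303 vs cont=6.5491 → 6.5491 [wait]  node(4,2) S=95.7600 payoff=0.0000 vs cont=1.8969 → 1.8969 [wait]  node(4,3) S=112.8200 payoff=0.0000 vs cont=0.2573 → 0.2573 [wait]  node(4,4) S=132.9193 payoff=0.0000 vs cont=0.0000 → 0.0000 [wait]  ⇒ S*(4)=-
t_3: node(3,0) S=74.8827 payoff=7.8273 vs cont=10.5470 → 10.5470 [wait]  node(3,1) S=88.2233 payoff=0.0000 vs cont=4.2423 → 4.2423 [wait]  node(3,2) S=103.9406 payoff=0.0000 vs cont=1.0849 → 1.0849 [wait]  node(3,3) S=122.4580 payoff=0.0000 vs cont=0.1300 → 0.1300 [wait]  ⇒ S*(3)=-
t_2: node(2,0) S=81.2797 payoff=1.4303 vs cont=7.4170 → 7.4170 [wait]  node(2,1) S=95.7600 payoff=0.0000 vs cont=2.6772 → 2.6772 [wait]  node(2,2) S=112.8200 payoff=0.0000 vs cont=0.6120 → 0.6120 [wait]  ⇒ S*(2)=-
t_1: node(1,0) S=88.2233 payoff=0.0000 vs cont=5.0650 → 5.0650 [wait]  node(1,1) S=103.9406 payoff=0.0000 vs cont=1.6537 → 1.6537 [wait]  ⇒ S*(1)=-
t_0: node(0,0) S=95.7600 payoff=0.0000 vs cont=3.3729 → 3.3729 [wait]  ⇒ S*(0)=-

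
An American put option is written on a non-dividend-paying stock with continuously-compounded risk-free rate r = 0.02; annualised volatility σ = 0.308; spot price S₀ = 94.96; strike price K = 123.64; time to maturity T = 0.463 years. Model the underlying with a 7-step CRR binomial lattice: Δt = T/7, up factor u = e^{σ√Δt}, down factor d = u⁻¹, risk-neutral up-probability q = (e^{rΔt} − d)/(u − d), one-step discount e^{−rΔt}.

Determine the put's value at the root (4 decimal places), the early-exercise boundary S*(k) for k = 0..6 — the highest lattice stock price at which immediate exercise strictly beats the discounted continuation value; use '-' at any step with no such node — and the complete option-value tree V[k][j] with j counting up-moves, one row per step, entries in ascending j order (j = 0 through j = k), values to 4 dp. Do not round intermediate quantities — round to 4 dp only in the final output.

price = 29.2194
boundary = - 87.7282 81.0472 87.7282 94.9600 102.7879 111.2612
tree:
29.2194
35.9118 22.2927
42.5928 28.8526 15.4857
48.7651 35.9118 21.5408 9.1889
54.4673 42.5928 28.6800 14.1255 4.0459
59.7352 48.7651 35.9118 20.8521 7.1220 0.8367
64.6019 54.4673 42.5928 28.6800 12.3788 1.6381 0.0000
69.0980 59.7352 48.7651 35.9118 20.8521 3.2071 0.0000 0.0000

params: Δt=0.06614 u=1.08243 d=0.92384 q=0.48855 e^(-rΔt)=0.99868
t_7 payoffs: 69.0980 59.7352 48.7651 35.9118 20.8521 3.2071 0.0000 0.0000
t_6: node(6,0) S=59.0381 payoff=64.6019 vs cont=64.4385 → 64.6019 [stop]  node(6,1) S=69.1727 payoff=54.4673 vs cont=54.3038 → 54.4673 [stop]  node(6,2) S=81.0472 payoff=42.5928 vs cont=42.4294 → 42.5928 [stop]  node(6,3) S=94.9600 payoff=28.6800 vs cont=28.5166 → 28.6800 [stop]  node(6,4) S=111.2612 payoff=12.3788 vs cont=12.2154 → 12.3788 [stop]  node(6,5) S=130.3606 payoff=0.0000 vs cont=1.6381 → 1.6381 [wait]  node(6,6) S=152.7388 payoff=0.0000 vs cont=0.0000 → 0.0000 [wait]  ⇒ S*(6)=111.2612
t_5: node(5,0) S=63.9048 payoff=59.7352 vs cont=59.5717 → 59.7352 [stop]  node(5,1) S=74.8749 payoff=48.7651 vs cont=48.6016 → 48.7651 [stop]  node(5,2) S=87.7282 payoff=35.9118 vs cont=35.7483 → 35.9118 [stop]  node(5,3) S=102.7879 payoff=20.8521 vs cont=20.6886 → 20.8521 [stop]  node(5,4) S=120.4329 payoff=3.2071 vs cont=7.1220 → 7.1220 [wait]  node(5,5) S=141.1068 payoff=0.0000 vs cont=0.8367 → 0.8367 [wait]  ⇒ S*(5)=102.7879
t_4: node(4,0) S=69.1727 payoff=54.4673 vs cont=54.3038 → 54.4673 [stop]  node(4,1) S=81.0472 payoff=42.5928 vs cont=42.4294 → 42.5928 [stop]  node(4,2) S=94.9600 payoff=28.6800 vs cont=28.5166 → 28.6800 [stop]  node(4,3) S=111.2612 payoff=12.3788 vs cont=14.1255 → 14.1255 [wait]  node(4,4) S=130.3606 payoff=0.0000 vs cont=4.0459 → 4.0459 [wait]  ⇒ S*(4)=94.9600
t_3: node(3,0) S=74.8749 payoff=48.7651 vs cont=48.6016 → 48.7651 [stop]  node(3,1) S=87.7282 payoff=35.9118 vs cont=35.7483 → 35.9118 [stop]  node(3,2) S=102.7879 payoff=20.8521 vs cont=21.5408 → 21.5408 [wait]  node(3,3) S=120.4329 payoff=3.2071 vs cont=9.1889 → 9.1889 [wait]  ⇒ S*(3)=87.7282
t_2: node(2,0) S=81.0472 payoff=42.5928 vs cont=42.4294 → 42.5928 [stop]  node(2,1) S=94.9600 payoff=28.6800 vs cont=28.8526 → 28.8526 [wait]  node(2,2) S=111.2612 payoff=12.3788 vs cont=15.4857 → 15.4857 [wait]  ⇒ S*(2)=81.0472
t_1: node(1,0) S=87.7282 payoff=35.9118 vs cont=35.8325 → 35.9118 [stop]  node(1,1) S=102.7879 payoff=20.8521 vs cont=22.2927 → 22.2927 [wait]  ⇒ S*(1)=87.7282
t_0: node(0,0) S=94.9600 payoff=28.6800 vs cont=29.2194 → 29.2194 [wait]  ⇒ S*(0)=-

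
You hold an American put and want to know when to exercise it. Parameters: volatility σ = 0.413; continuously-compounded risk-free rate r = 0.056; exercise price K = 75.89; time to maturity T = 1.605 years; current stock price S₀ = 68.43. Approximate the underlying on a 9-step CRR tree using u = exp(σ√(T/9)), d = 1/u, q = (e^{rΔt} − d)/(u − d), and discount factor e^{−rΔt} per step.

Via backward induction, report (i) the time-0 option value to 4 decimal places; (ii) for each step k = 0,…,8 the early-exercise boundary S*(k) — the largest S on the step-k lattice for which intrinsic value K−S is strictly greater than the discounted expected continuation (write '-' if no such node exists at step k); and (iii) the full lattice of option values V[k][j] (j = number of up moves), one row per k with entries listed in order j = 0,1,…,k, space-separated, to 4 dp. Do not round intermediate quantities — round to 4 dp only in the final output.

price = 15.8010
boundary = - - - 40.5521 48.2789 40.5521 48.2789 40.5521 48.2789
tree:
15.8010
21.3087 10.2827
27.8884 14.7667 5.7367
35.3379 20.5593 8.9246 2.4721
41.8281 27.6111 13.5009 4.2526 0.6337
47.2796 35.3379 19.7282 7.1713 1.2431 0.0000
51.8585 41.8281 27.6111 11.7704 2.4387 0.0000 0.0000
55.7047 47.2796 35.3379 18.5826 4.7842 0.0000 0.0000 0.0000
58.9353 51.8585 41.8281 27.6111 9.3854 0.0000 0.0000 0.0000 0.0000
61.6488 55.7047 47.2796 35.3379 18.4119 0.0000 0.0000 0.0000 0.0000 0.0000

Δt=0.17833  u=1.19054  d=0.83995  q=0.48514  discount=0.99006
step 9 (expiry): payoffs max(K−S,0) = 61.6488 55.7047 47.2796 35.3379 18.4119 0.0000 0.0000 0.0000 0.0000 0.0000
step 8: (k=8,j=0): S=16.9547, (K−S)⁺=58.9353, hold=58.1811 ⇒ V=58.9353 exercise | (k=8,j=1): S=24.0315, (K−S)⁺=51.8585, hold=51.1044 ⇒ V=51.8585 exercise | (k=8,j=2): S=34.0619, (K−S)⁺=41.8281, hold=41.0740 ⇒ V=41.8281 exercise | (k=8,j=3): S=48.2789, (K−S)⁺=27.6111, hold=26.8569 ⇒ V=27.6111 exercise | (k=8,j=4): S=68.4300, (K−S)⁺=7.4600, hold=9.3854 ⇒ V=9.3854 continue | (k=8,j=5): S=96.9919, (K−S)⁺=0.0000, hold=0.0000 ⇒ V=0.0000 continue | (k=8,j=6): S=137.4752, (K−S)⁺=0.0000, hold=0.0000 ⇒ V=0.0000 continue | (k=8,j=7): S=194.8557, (K−S)⁺=0.0000, hold=0.0000 ⇒ V=0.0000 continue | (k=8,j=8): S=276.1861, (K−S)⁺=0.0000, hold=0.0000 ⇒ V=0.0000 continue  boundary S*=48.2789
step 7: (k=7,j=0): S=20.1853, (K−S)⁺=55.7047, hold=54.9506 ⇒ V=55.7047 exercise | (k=7,j=1): S=28.6104, (K−S)⁺=47.2796, hold=46.5254 ⇒ V=47.2796 exercise | (k=7,j=2): S=40.5521, (K−S)⁺=35.3379, hold=34.5838 ⇒ V=35.3379 exercise | (k=7,j=3): S=57.4781, (K−S)⁺=18.4119, hold=18.5826 ⇒ V=18.5826 continue | (k=7,j=4): S=81.4687, (K−S)⁺=0.0000, hold=4.7842 ⇒ V=4.7842 continue | (k=7,j=5): S=115.4728, (K−S)⁺=0.0000, hold=0.0000 ⇒ V=0.0000 continue | (k=7,j=6): S=163.6698, (K−S)⁺=0.0000, hold=0.0000 ⇒ V=0.0000 continue | (k=7,j=7): S=231.9837, (K−S)⁺=0.0000, hold=0.0000 ⇒ V=0.0000 continue  boundary S*=40.5521
step 6: (k=6,j=0): S=24.0315, (K−S)⁺=51.8585, hold=51.1044 ⇒ V=51.8585 exercise | (k=6,j=1): S=34.0619, (K−S)⁺=41.8281, hold=41.0740 ⇒ V=41.8281 exercise | (k=6,j=2): S=48.2789, (K−S)⁺=27.6111, hold=26.9389 ⇒ V=27.6111 exercise | (k=6,j=3): S=68.4300, (K−S)⁺=7.4600, hold=11.7704 ⇒ V=11.7704 continue | (k=6,j=4): S=96.9919, (K−S)⁺=0.0000, hold=2.4387 ⇒ V=2.4387 continue | (k=6,j=5): S=137.4752, (K−S)⁺=0.0000, hold=0.0000 ⇒ V=0.0000 continue | (k=6,j=6): S=194.8557, (K−S)⁺=0.0000, hold=0.0000 ⇒ V=0.0000 continue  boundary S*=48.2789
step 5: (k=5,j=0): S=28.6104, (K−S)⁺=47.2796, hold=46.5254 ⇒ V=47.2796 exercise | (k=5,j=1): S=40.5521, (K−S)⁺=35.3379, hold=34.5838 ⇒ V=35.3379 exercise | (k=5,j=2): S=57.4781, (K−S)⁺=18.4119, hold=19.7282 ⇒ V=19.7282 continue | (k=5,j=3): S=81.4687, (K−S)⁺=0.0000, hold=7.1713 ⇒ V=7.1713 continue | (k=5,j=4): S=115.4728, (K−S)⁺=0.0000, hold=1.2431 ⇒ V=1.2431 continue | (k=5,j=5): S=163.6698, (K−S)⁺=0.0000, hold=0.0000 ⇒ V=0.0000 continue  boundary S*=40.5521
step 4: (k=4,j=0): S=34.0619, (K−S)⁺=41.8281, hold=41.0740 ⇒ V=41.8281 exercise | (k=4,j=1): S=48.2789, (K−S)⁺=27.6111, hold=27.4891 ⇒ V=27.6111 exercise | (k=4,j=2): S=68.4300, (K−S)⁺=7.4600, hold=13.5009 ⇒ V=13.5009 continue | (k=4,j=3): S=96.9919, (K−S)⁺=0.0000, hold=4.2526 ⇒ V=4.2526 continue | (k=4,j=4): S=137.4752, (K−S)⁺=0.0000, hold=0.6337 ⇒ V=0.6337 continue  boundary S*=48.2789
step 3: (k=3,j=0): S=40.5521, (K−S)⁺=35.3379, hold=34.5838 ⇒ V=35.3379 exercise | (k=3,j=1): S=57.4781, (K−S)⁺=18.4119, hold=20.5593 ⇒ V=20.5593 continue | (k=3,j=2): S=81.4687, (K−S)⁺=0.0000, hold=8.9246 ⇒ V=8.9246 continue | (k=3,j=3): S=115.4728, (K−S)⁺=0.0000, hold=2.4721 ⇒ V=2.4721 continue  boundary S*=40.5521
step 2: (k=2,j=0): S=48.2789, (K−S)⁺=27.6111, hold=27.8884 ⇒ V=27.8884 continue | (k=2,j=1): S=68.4300, (K−S)⁺=7.4600, hold=14.7667 ⇒ V=14.7667 continue | (k=2,j=2): S=96.9919, (K−S)⁺=0.0000, hold=5.7367 ⇒ V=5.7367 continue  boundary S*=-
step 1: (k=1,j=0): S=57.4781, (K−S)⁺=18.4119, hold=21.3087 ⇒ V=21.3087 continue | (k=1,j=1): S=81.4687, (K−S)⁺=0.0000, hold=10.2827 ⇒ V=10.2827 continue  boundary S*=-
step 0: (k=0,j=0): S=68.4300, (K−S)⁺=7.4600, hold=15.8010 ⇒ V=15.8010 continue  boundary S*=-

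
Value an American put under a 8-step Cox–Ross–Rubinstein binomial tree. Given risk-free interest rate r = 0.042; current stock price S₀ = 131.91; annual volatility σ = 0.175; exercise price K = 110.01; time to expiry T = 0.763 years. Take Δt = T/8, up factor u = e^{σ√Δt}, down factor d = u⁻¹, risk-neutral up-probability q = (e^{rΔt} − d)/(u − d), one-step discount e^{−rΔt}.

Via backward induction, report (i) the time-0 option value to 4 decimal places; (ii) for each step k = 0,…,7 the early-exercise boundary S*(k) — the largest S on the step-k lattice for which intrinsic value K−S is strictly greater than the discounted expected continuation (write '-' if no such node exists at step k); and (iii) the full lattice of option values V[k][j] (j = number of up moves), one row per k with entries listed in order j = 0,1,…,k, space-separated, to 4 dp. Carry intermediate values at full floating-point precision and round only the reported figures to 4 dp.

price = 0.7444
boundary = - - - - - - 95.3782 100.6747
tree:
0.7444
1.3048 0.2402
2.2449 0.4594 0.0427
3.7761 0.8691 0.0901 0.0000
6.1742 1.6231 0.1898 0.0000 0.0000
9.7359 2.9811 0.4000 0.0000 0.0000 0.0000
14.6318 5.3561 0.8430 0.0000 0.0000 0.0000 0.0000
19.6497 9.3353 1.7768 0.0000 0.0000 0.0000 0.0000 0.0000
24.4036 14.6318 3.7446 0.0000 0.0000 0.0000 0.0000 0.0000 0.0000

Δt=0.09538  u=1.05553  d=0.94739  q=0.52361  discount=0.99600
step 8 (expiry): payoffs max(K−S,0) = 24.4036 14.6318 3.7446 0.0000 0.0000 0.0000 0.0000 0.0000 0.0000
step 7: (k=7,j=0): S=90.3603, (K−S)⁺=19.6497, hold=19.2099 ⇒ V=19.6497 exercise | (k=7,j=1): S=100.6747, (K−S)⁺=9.3353, hold=8.8955 ⇒ V=9.3353 exercise | (k=7,j=2): S=112.1666, (K−S)⁺=0.0000, hold=1.7768 ⇒ V=1.7768 continue | (k=7,j=3): S=124.9701, (K−S)⁺=0.0000, hold=0.0000 ⇒ V=0.0000 continue | (k=7,j=4): S=139.2352, (K−S)⁺=0.0000, hold=0.0000 ⇒ V=0.0000 continue | (k=7,j=5): S=155.1287, (K−S)⁺=0.0000, hold=0.0000 ⇒ V=0.0000 continue | (k=7,j=6): S=172.8363, (K−S)⁺=0.0000, hold=0.0000 ⇒ V=0.0000 continue | (k=7,j=7): S=192.5652, (K−S)⁺=0.0000, hold=0.0000 ⇒ V=0.0000 continue  boundary S*=100.6747
step 6: (k=6,j=0): S=95.3782, (K−S)⁺=14.6318, hold=14.1920 ⇒ V=14.6318 exercise | (k=6,j=1): S=106.2654, (K−S)⁺=3.7446, hold=5.3561 ⇒ V=5.3561 continue | (k=6,j=2): S=118.3954, (K−S)⁺=0.0000, hold=0.8430 ⇒ V=0.8430 continue | (k=6,j=3): S=131.9100, (K−S)⁺=0.0000, hold=0.0000 ⇒ V=0.0000 continue | (k=6,j=4): S=146.9673, (K−S)⁺=0.0000, hold=0.0000 ⇒ V=0.0000 continue | (k=6,j=5): S=163.7433, (K−S)⁺=0.0000, hold=0.0000 ⇒ V=0.0000 continue | (k=6,j=6): S=182.4342, (K−S)⁺=0.0000, hold=0.0000 ⇒ V=0.0000 continue  boundary S*=95.3782
step 5: (k=5,j=0): S=100.6747, (K−S)⁺=9.3353, hold=9.7359 ⇒ V=9.7359 continue | (k=5,j=1): S=112.1666, (K−S)⁺=0.0000, hold=2.9811 ⇒ V=2.9811 continue | (k=5,j=2): S=124.9701, (K−S)⁺=0.0000, hold=0.4000 ⇒ V=0.4000 continue | (k=5,j=3): S=139.2352, (K−S)⁺=0.0000, hold=0.0000 ⇒ V=0.0000 continue | (k=5,j=4): S=155.1287, (K−S)⁺=0.0000, hold=0.0000 ⇒ V=0.0000 continue | (k=5,j=5): S=172.8363, (K−S)⁺=0.0000, hold=0.0000 ⇒ V=0.0000 continue  boundary S*=-
step 4: (k=4,j=0): S=106.2654, (K−S)⁺=3.7446, hold=6.1742 ⇒ V=6.1742 continue | (k=4,j=1): S=118.3954, (K−S)⁺=0.0000, hold=1.6231 ⇒ V=1.6231 continue | (k=4,j=2): S=131.9100, (K−S)⁺=0.0000, hold=0.1898 ⇒ V=0.1898 continue | (k=4,j=3): S=146.9673, (K−S)⁺=0.0000, hold=0.0000 ⇒ V=0.0000 continue | (k=4,j=4): S=163.7433, (K−S)⁺=0.0000, hold=0.0000 ⇒ V=0.0000 continue  boundary S*=-
step 3: (k=3,j=0): S=112.1666, (K−S)⁺=0.0000, hold=3.7761 ⇒ V=3.7761 continue | (k=3,j=1): S=124.9701, (K−S)⁺=0.0000, hold=0.8691 ⇒ V=0.8691 continue | (k=3,j=2): S=139.2352, (K−S)⁺=0.0000, hold=0.0901 ⇒ V=0.0901 continue | (k=3,j=3): S=155.1287, (K−S)⁺=0.0000, hold=0.0000 ⇒ V=0.0000 continue  boundary S*=-
step 2: (k=2,j=0): S=118.3954, (K−S)⁺=0.0000, hold=2.2449 ⇒ V=2.2449 continue | (k=2,j=1): S=131.9100, (K−S)⁺=0.0000, hold=0.4594 ⇒ V=0.4594 continue | (k=2,j=2): S=146.9673, (K−S)⁺=0.0000, hold=0.0427 ⇒ V=0.0427 continue  boundary S*=-
step 1: (k=1,j=0): S=124.9701, (K−S)⁺=0.0000, hold=1.3048 ⇒ V=1.3048 continue | (k=1,j=1): S=139.2352, (K−S)⁺=0.0000, hold=0.2402 ⇒ V=0.2402 continue  boundary S*=-
step 0: (k=0,j=0): S=131.9100, (K−S)⁺=0.0000, hold=0.7444 ⇒ V=0.7444 continue  boundary S*=-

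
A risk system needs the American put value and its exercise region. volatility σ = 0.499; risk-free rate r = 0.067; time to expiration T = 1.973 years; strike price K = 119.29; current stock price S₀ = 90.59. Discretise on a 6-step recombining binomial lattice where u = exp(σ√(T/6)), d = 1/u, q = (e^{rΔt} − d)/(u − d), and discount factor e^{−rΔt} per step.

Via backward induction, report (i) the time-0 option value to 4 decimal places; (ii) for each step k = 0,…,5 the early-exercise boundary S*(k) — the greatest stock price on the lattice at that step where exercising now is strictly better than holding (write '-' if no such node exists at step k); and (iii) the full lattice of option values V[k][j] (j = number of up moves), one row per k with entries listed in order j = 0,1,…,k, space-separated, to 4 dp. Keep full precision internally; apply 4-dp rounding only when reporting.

Δt=0.32883, u=1.33129, d=0.75115, q=0.46735, disc=e^(-rΔt)=0.97821
k=6 terminal: V=max(K-S,0) → 103.0177 90.4502 68.1764 28.7000 0.0000 0.0000 0.0000
k=5: j=0 S=21.6631 intr=97.6269 cont=95.0274 V=97.6269[EX]; j=1 S=38.3941 intr=80.8959 cont=78.2964 V=80.8959[EX]; j=2 S=68.0469 intr=51.2431 cont=48.6437 V=51.2431[EX]; j=3 S=120.6013 intr=0.0000 cont=14.9540 V=14.9540[hold]; j=4 S=213.7449 intr=0.0000 cont=0.0000 V=0.0000[hold]; j=5 S=378.8258 intr=0.0000 cont=0.0000 V=0.0000[hold]  S*(5)=68.0469
k=4: j=0 S=28.8398 intr=90.4502 cont=87.8507 V=90.4502[EX]; j=1 S=51.1136 intr=68.1764 cont=65.5770 V=68.1764[EX]; j=2 S=90.5900 intr=28.7000 cont=33.5365 V=33.5365[hold]; j=3 S=160.5550 intr=0.0000 cont=7.7918 V=7.7918[hold]; j=4 S=284.5560 intr=0.0000 cont=0.0000 V=0.0000[hold]  S*(4)=51.1136
k=3: j=0 S=38.3941 intr=80.8959 cont=78.2964 V=80.8959[EX]; j=1 S=68.0469 intr=51.2431 cont=50.8547 V=51.2431[EX]; j=2 S=120.6013 intr=0.0000 cont=21.0362 V=21.0362[hold]; j=3 S=213.7449 intr=0.0000 cont=4.0599 V=4.0599[hold]  S*(3)=68.0469
k=2: j=0 S=51.1136 intr=68.1764 cont=65.5770 V=68.1764[EX]; j=1 S=90.5900 intr=28.7000 cont=36.3170 V=36.3170[hold]; j=2 S=160.5550 intr=0.0000 cont=12.8169 V=12.8169[hold]  S*(2)=51.1136
k=1: j=0 S=68.0469 intr=51.2431 cont=52.1259 V=52.1259[hold]; j=1 S=120.6013 intr=0.0000 cont=24.7822 V=24.7822[hold]  S*(1)=-
k=0: j=0 S=90.5900 intr=28.7000 cont=38.4895 V=38.4895[hold]  S*(0)=-

price = 38.4895
boundary = - - 51.1136 68.0469 51.1136 68.0469
tree:
38.4895
52.1259 24.7822
68.1764 36.3170 12.8169
80.8959 51.2431 21.0362 4.0599
90.4502 68.1764 33.5365 7.7918 0.0000
97.6269 80.8959 51.2431 14.9540 0.0000 0.0000
103.0177 90.4502 68.1764 28.7000 0.0000 0.0000 0.0000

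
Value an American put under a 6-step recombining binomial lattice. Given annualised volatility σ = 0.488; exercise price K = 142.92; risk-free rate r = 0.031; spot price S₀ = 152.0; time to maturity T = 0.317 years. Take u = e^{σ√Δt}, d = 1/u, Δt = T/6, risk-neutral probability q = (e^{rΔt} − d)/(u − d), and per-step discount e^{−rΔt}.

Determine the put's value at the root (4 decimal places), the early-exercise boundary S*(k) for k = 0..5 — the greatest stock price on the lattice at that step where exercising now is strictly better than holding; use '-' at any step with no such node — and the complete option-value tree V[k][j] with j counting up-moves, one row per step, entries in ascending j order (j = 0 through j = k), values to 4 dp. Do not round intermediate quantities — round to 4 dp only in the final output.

price = 11.7429
boundary = - - - - 97.0478 108.5676
tree:
11.7429
17.5167 5.5101
25.2672 9.1559 1.5679
34.9478 14.8360 3.0159 0.0000
45.8722 23.1983 5.8013 0.0000 0.0000
56.1697 34.3524 11.1591 0.0000 0.0000 0.0000
65.3745 45.8722 21.4652 0.0000 0.0000 0.0000 0.0000

params: Δt=0.05283 u=1.11870 d=0.89389 q=0.47928 e^(-rΔt)=0.99836
t_6 payoffs: 65.3745 45.8722 21.4652 0.0000 0.0000 0.0000 0.0000
t_5: node(5,0) S=86.7503 payoff=56.1697 vs cont=55.9358 → 56.1697 [stop]  node(5,1) S=108.5676 payoff=34.3524 vs cont=34.1185 → 34.3524 [stop]  node(5,2) S=135.8717 payoff=7.0483 vs cont=11.1591 → 11.1591 [wait]  node(5,3) S=170.0427 payoff=0.0000 vs cont=0.0000 → 0.0000 [wait]  node(5,4) S=212.8076 payoff=0.0000 vs cont=0.0000 → 0.0000 [wait]  node(5,5) S=266.3275 payoff=0.0000 vs cont=0.0000 → 0.0000 [wait]  ⇒ S*(5)=108.5676
t_4: node(4,0) S=97.0478 payoff=45.8722 vs cont=45.6383 → 45.8722 [stop]  node(4,1) S=121.4548 payoff=21.4652 vs cont=23.1983 → 23.1983 [wait]  node(4,2) S=152.0000 payoff=0.0000 vs cont=5.8013 → 5.8013 [wait]  node(4,3) S=190.2272 payoff=0.0000 vs cont=0.0000 → 0.0000 [wait]  node(4,4) S=238.0683 payoff=0.0000 vs cont=0.0000 → 0.0000 [wait]  ⇒ S*(4)=97.0478
t_3: node(3,0) S=108.5676 payoff=34.3524 vs cont=34.9478 → 34.9478 [wait]  node(3,1) S=135.8717 payoff=7.0483 vs cont=14.8360 → 14.8360 [wait]  node(3,2) S=170.0427 payoff=0.0000 vs cont=3.0159 → 3.0159 [wait]  node(3,3) S=212.8076 payoff=0.0000 vs cont=0.0000 → 0.0000 [wait]  ⇒ S*(3)=-
t_2: node(2,0) S=121.4548 payoff=21.4652 vs cont=25.2672 → 25.2672 [wait]  node(2,1) S=152.0000 payoff=0.0000 vs cont=9.1559 → 9.1559 [wait]  node(2,2) S=190.2272 payoff=0.0000 vs cont=1.5679 → 1.5679 [wait]  ⇒ S*(2)=-
t_1: node(1,0) S=135.8717 payoff=7.0483 vs cont=17.5167 → 17.5167 [wait]  node(1,1) S=170.0427 payoff=0.0000 vs cont=5.5101 → 5.5101 [wait]  ⇒ S*(1)=-
t_0: node(0,0) S=152.0000 payoff=0.0000 vs cont=11.7429 → 11.7429 [wait]  ⇒ S*(0)=-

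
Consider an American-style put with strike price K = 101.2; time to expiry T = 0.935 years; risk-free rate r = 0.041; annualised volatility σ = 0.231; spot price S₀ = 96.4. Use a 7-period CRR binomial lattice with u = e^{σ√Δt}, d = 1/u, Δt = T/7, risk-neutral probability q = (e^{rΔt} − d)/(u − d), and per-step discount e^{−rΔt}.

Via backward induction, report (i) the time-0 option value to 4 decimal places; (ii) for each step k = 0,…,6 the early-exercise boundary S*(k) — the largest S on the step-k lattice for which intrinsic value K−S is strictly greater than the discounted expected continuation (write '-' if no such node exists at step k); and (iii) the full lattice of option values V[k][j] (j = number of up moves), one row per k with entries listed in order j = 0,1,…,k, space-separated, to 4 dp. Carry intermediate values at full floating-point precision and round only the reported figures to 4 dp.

price = 9.6994
boundary = - - 81.4229 74.8310 81.4229 74.8310 81.4229
tree:
9.6994
14.1112 5.5883
19.7771 8.8492 2.5327
26.3690 13.5255 4.4762 0.7028
32.4272 19.7771 7.6977 1.4464 0.0000
37.9950 26.3690 12.7256 2.9764 0.0000 0.0000
43.1120 32.4272 19.7771 6.1250 0.0000 0.0000 0.0000
47.8148 37.9950 26.3690 12.6044 0.0000 0.0000 0.0000 0.0000

Δt=0.13357, u=1.08809, d=0.91904, q=0.51139, disc=e^(-rΔt)=0.99454
k=7 terminal: V=max(K-S,0) → 47.8148 37.9950 26.3690 12.6044 0.0000 0.0000 0.0000 0.0000
k=6: j=0 S=58.0880 intr=43.1120 cont=42.5593 V=43.1120[EX]; j=1 S=68.7728 intr=32.4272 cont=31.8745 V=32.4272[EX]; j=2 S=81.4229 intr=19.7771 cont=19.2244 V=19.7771[EX]; j=3 S=96.4000 intr=4.8000 cont=6.1250 V=6.1250[hold]; j=4 S=114.1320 intr=0.0000 cont=0.0000 V=0.0000[hold]; j=5 S=135.1256 intr=0.0000 cont=0.0000 V=0.0000[hold]; j=6 S=159.9808 intr=0.0000 cont=0.0000 V=0.0000[hold]  S*(6)=81.4229
k=5: j=0 S=63.2050 intr=37.9950 cont=37.4423 V=37.9950[EX]; j=1 S=74.8310 intr=26.3690 cont=25.8163 V=26.3690[EX]; j=2 S=88.5956 intr=12.6044 cont=12.7256 V=12.7256[hold]; j=3 S=104.8919 intr=0.0000 cont=2.9764 V=2.9764[hold]; j=4 S=124.1859 intr=0.0000 cont=0.0000 V=0.0000[hold]; j=5 S=147.0289 intr=0.0000 cont=0.0000 V=0.0000[hold]  S*(5)=74.8310
k=4: j=0 S=68.7728 intr=32.4272 cont=31.8745 V=32.4272[EX]; j=1 S=81.4229 intr=19.7771 cont=19.2860 V=19.7771[EX]; j=2 S=96.4000 intr=4.8000 cont=7.6977 V=7.6977[hold]; j=3 S=114.1320 intr=0.0000 cont=1.4464 V=1.4464[hold]; j=4 S=135.1256 intr=0.0000 cont=0.0000 V=0.0000[hold]  S*(4)=81.4229
k=3: j=0 S=74.8310 intr=26.3690 cont=25.8163 V=26.3690[EX]; j=1 S=88.5956 intr=12.6044 cont=13.5255 V=13.5255[hold]; j=2 S=104.8919 intr=0.0000 cont=4.4762 V=4.4762[hold]; j=3 S=124.1859 intr=0.0000 cont=0.7028 V=0.7028[hold]  S*(3)=74.8310
k=2: j=0 S=81.4229 intr=19.7771 cont=19.6928 V=19.7771[EX]; j=1 S=96.4000 intr=4.8000 cont=8.8492 V=8.8492[hold]; j=2 S=114.1320 intr=0.0000 cont=2.5327 V=2.5327[hold]  S*(2)=81.4229
k=1: j=0 S=88.5956 intr=12.6044 cont=14.1112 V=14.1112[hold]; j=1 S=104.8919 intr=0.0000 cont=5.5883 V=5.5883[hold]  S*(1)=-
k=0: j=0 S=96.4000 intr=4.8000 cont=9.6994 V=9.6994[hold]  S*(0)=-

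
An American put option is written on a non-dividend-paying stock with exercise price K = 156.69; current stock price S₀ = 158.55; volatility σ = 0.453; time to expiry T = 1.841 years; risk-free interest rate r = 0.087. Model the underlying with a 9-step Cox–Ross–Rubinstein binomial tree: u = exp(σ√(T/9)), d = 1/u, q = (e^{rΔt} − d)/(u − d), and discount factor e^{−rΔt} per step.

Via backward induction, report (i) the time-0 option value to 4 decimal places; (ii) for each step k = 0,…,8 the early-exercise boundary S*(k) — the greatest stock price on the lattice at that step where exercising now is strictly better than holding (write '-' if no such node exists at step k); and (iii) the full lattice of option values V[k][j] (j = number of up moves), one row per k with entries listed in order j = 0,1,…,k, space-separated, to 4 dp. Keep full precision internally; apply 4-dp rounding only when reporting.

price = 27.7202
boundary = - - - 85.7490 69.8634 85.7490 105.2466 85.7490 105.2466
tree:
27.7202
38.9835 17.1232
53.3598 25.5891 9.0229
70.9410 37.1865 14.5701 3.6351
86.8266 52.3195 22.9468 6.4685 0.8476
99.7693 70.9410 35.0362 11.3244 1.7000 0.0000
110.3142 86.8266 51.4434 19.4049 3.4097 0.0000 0.0000
118.9056 99.7693 70.9410 32.2845 6.8390 0.0000 0.0000 0.0000
125.9054 110.3142 86.8266 51.4434 13.7170 0.0000 0.0000 0.0000 0.0000
131.6085 118.9056 99.7693 70.9410 27.5124 0.0000 0.0000 0.0000 0.0000 0.0000

Δt=0.20456, u=1.22738, d=0.81474, q=0.49247, disc=e^(-rΔt)=0.98236
k=9 terminal: V=max(K-S,0) → 131.6085 118.9056 99.7693 70.9410 27.5124 0.0000 0.0000 0.0000 0.0000 0.0000
k=8: j=0 S=30.7846 intr=125.9054 cont=123.1416 V=125.9054[EX]; j=1 S=46.3758 intr=110.3142 cont=107.5504 V=110.3142[EX]; j=2 S=69.8634 intr=86.8266 cont=84.0628 V=86.8266[EX]; j=3 S=105.2466 intr=51.4434 cont=48.6796 V=51.4434[EX]; j=4 S=158.5500 intr=0.0000 cont=13.7170 V=13.7170[hold]; j=5 S=238.8496 intr=0.0000 cont=0.0000 V=0.0000[hold]; j=6 S=359.8179 intr=0.0000 cont=0.0000 V=0.0000[hold]; j=7 S=542.0521 intr=0.0000 cont=0.0000 V=0.0000[hold]; j=8 S=816.5810 intr=0.0000 cont=0.0000 V=0.0000[hold]  S*(8)=105.2466
k=7: j=0 S=37.7844 intr=118.9056 cont=116.1418 V=118.9056[EX]; j=1 S=56.9207 intr=99.7693 cont=97.0054 V=99.7693[EX]; j=2 S=85.7490 intr=70.9410 cont=68.1772 V=70.9410[EX]; j=3 S=129.1776 intr=27.5124 cont=32.2845 V=32.2845[hold]; j=4 S=194.6011 intr=0.0000 cont=6.8390 V=6.8390[hold]; j=5 S=293.1593 intr=0.0000 cont=0.0000 V=0.0000[hold]; j=6 S=441.6334 intr=0.0000 cont=0.0000 V=0.0000[hold]; j=7 S=665.3040 intr=0.0000 cont=0.0000 V=0.0000[hold]  S*(7)=85.7490
k=6: j=0 S=46.3758 intr=110.3142 cont=107.5504 V=110.3142[EX]; j=1 S=69.8634 intr=86.8266 cont=84.0628 V=86.8266[EX]; j=2 S=105.2466 intr=51.4434 cont=50.9883 V=51.4434[EX]; j=3 S=158.5500 intr=0.0000 cont=19.4049 V=19.4049[hold]; j=4 S=238.8496 intr=0.0000 cont=3.4097 V=3.4097[hold]; j=5 S=359.8179 intr=0.0000 cont=0.0000 V=0.0000[hold]; j=6 S=542.0521 intr=0.0000 cont=0.0000 V=0.0000[hold]  S*(6)=105.2466
k=5: j=0 S=56.9207 intr=99.7693 cont=97.0054 V=99.7693[EX]; j=1 S=85.7490 intr=70.9410 cont=68.1772 V=70.9410[EX]; j=2 S=129.1776 intr=27.5124 cont=35.0362 V=35.0362[hold]; j=3 S=194.6011 intr=0.0000 cont=11.3244 V=11.3244[hold]; j=4 S=293.1593 intr=0.0000 cont=1.7000 V=1.7000[hold]; j=5 S=441.6334 intr=0.0000 cont=0.0000 V=0.0000[hold]  S*(5)=85.7490
k=4: j=0 S=69.8634 intr=86.8266 cont=84.0628 V=86.8266[EX]; j=1 S=105.2466 intr=51.4434 cont=52.3195 V=52.3195[hold]; j=2 S=158.5500 intr=0.0000 cont=22.9468 V=22.9468[hold]; j=3 S=238.8496 intr=0.0000 cont=6.4685 V=6.4685[hold]; j=4 S=359.8179 intr=0.0000 cont=0.8476 V=0.8476[hold]  S*(4)=69.8634
k=3: j=0 S=85.7490 intr=70.9410 cont=68.6010 V=70.9410[EX]; j=1 S=129.1776 intr=27.5124 cont=37.1865 V=37.1865[hold]; j=2 S=194.6011 intr=0.0000 cont=14.5701 V=14.5701[hold]; j=3 S=293.1593 intr=0.0000 cont=3.6351 V=3.6351[hold]  S*(3)=85.7490
k=2: j=0 S=105.2466 intr=51.4434 cont=53.3598 V=53.3598[hold]; j=1 S=158.5500 intr=0.0000 cont=25.5891 V=25.5891[hold]; j=2 S=238.8496 intr=0.0000 cont=9.0229 V=9.0229[hold]  S*(2)=-
k=1: j=0 S=129.1776 intr=27.5124 cont=38.9835 V=38.9835[hold]; j=1 S=194.6011 intr=0.0000 cont=17.1232 V=17.1232[hold]  S*(1)=-
k=0: j=0 S=158.5500 intr=0.0000 cont=27.7202 V=27.7202[hold]  S*(0)=-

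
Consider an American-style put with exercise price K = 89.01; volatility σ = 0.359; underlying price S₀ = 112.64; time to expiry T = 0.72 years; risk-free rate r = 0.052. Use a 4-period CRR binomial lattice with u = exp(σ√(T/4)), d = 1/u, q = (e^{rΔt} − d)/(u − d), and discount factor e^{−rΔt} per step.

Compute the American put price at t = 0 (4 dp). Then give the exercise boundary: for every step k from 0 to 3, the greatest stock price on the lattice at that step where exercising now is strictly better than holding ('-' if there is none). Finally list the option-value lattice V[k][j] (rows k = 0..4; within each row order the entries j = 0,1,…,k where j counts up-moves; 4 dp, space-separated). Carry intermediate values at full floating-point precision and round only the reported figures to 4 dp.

params: Δt=0.18000 u=1.16452 d=0.85872 q=0.49275 e^(-rΔt)=0.99068
t_4 payoffs: 27.7606 5.9490 0.0000 0.0000 0.0000
t_3: node(3,0) S=71.3263 payoff=17.6837 vs cont=16.8545 → 17.6837 [stop]  node(3,1) S=96.7264 payoff=0.0000 vs cont=2.9895 → 2.9895 [wait]  node(3,2) S=131.1718 payoff=0.0000 vs cont=0.0000 → 0.0000 [wait]  node(3,3) S=177.8836 payoff=0.0000 vs cont=0.0000 → 0.0000 [wait]  ⇒ S*(3)=71.3263
t_2: node(2,0) S=83.0610 payoff=5.9490 vs cont=10.3459 → 10.3459 [wait]  node(2,1) S=112.6400 payoff=0.0000 vs cont=1.5023 → 1.5023 [wait]  node(2,2) S=152.7524 payoff=0.0000 vs cont=0.0000 → 0.0000 [wait]  ⇒ S*(2)=-
t_1: node(1,0) S=96.7264 payoff=0.0000 vs cont=5.9325 → 5.9325 [wait]  node(1,1) S=131.1718 payoff=0.0000 vs cont=0.7550 → 0.7550 [wait]  ⇒ S*(1)=-
t_0: node(0,0) S=112.6400 payoff=0.0000 vs cont=3.3498 → 3.3498 [wait]  ⇒ S*(0)=-

price = 3.3498
boundary = - - - 71.3263
tree:
3.3498
5.9325 0.7550
10.3459 1.5023 0.0000
17.6837 2.9895 0.0000 0.0000
27.7606 5.9490 0.0000 0.0000 0.0000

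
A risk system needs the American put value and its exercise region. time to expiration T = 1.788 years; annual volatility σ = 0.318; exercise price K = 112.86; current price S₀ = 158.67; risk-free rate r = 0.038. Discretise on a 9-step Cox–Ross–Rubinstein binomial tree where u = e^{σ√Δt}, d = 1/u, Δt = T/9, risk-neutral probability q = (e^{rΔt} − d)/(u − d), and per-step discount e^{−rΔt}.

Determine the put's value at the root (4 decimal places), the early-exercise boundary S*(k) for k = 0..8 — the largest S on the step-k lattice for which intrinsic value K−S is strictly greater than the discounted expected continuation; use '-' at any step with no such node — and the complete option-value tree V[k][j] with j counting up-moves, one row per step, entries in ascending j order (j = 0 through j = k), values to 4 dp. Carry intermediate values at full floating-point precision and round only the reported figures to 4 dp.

params: Δt=0.19867 u=1.15228 d=0.86785 q=0.49127 e^(-rΔt)=0.99248
t_9 payoffs: 68.5516 54.0299 34.7490 9.1489 0.0000 0.0000 0.0000 0.0000 0.0000 0.0000
t_8: node(8,0) S=51.0555 payoff=61.8045 vs cont=60.9557 → 61.8045 [stop]  node(8,1) S=67.7885 payoff=45.0715 vs cont=44.2227 → 45.0715 [stop]  node(8,2) S=90.0055 payoff=22.8545 vs cont=22.0057 → 22.8545 [stop]  node(8,3) S=119.5038 payoff=0.0000 vs cont=4.6193 → 4.6193 [wait]  node(8,4) S=158.6700 payoff=0.0000 vs cont=0.0000 → 0.0000 [wait]  node(8,5) S=210.6725 payoff=0.0000 vs cont=0.0000 → 0.0000 [wait]  node(8,6) S=279.7183 payoff=0.0000 vs cont=0.0000 → 0.0000 [wait]  node(8,7) S=371.3931 payoff=0.0000 vs cont=0.0000 → 0.0000 [wait]  node(8,8) S=493.1134 payoff=0.0000 vs cont=0.0000 → 0.0000 [wait]  ⇒ S*(8)=90.0055
t_7: node(7,0) S=58.8301 payoff=54.0299 vs cont=53.1811 → 54.0299 [stop]  node(7,1) S=78.1110 payoff=34.7490 vs cont=33.9002 → 34.7490 [stop]  node(7,2) S=103.7111 payoff=9.1489 vs cont=13.7917 → 13.7917 [wait]  node(7,3) S=137.7014 payoff=0.0000 vs cont=2.3323 → 2.3323 [wait]  node(7,4) S=182.8316 payoff=0.0000 vs cont=0.0000 → 0.0000 [wait]  node(7,5) S=242.7528 payoff=0.0000 vs cont=0.0000 → 0.0000 [wait]  node(7,6) S=322.3126 payoff=0.0000 vs cont=0.0000 → 0.0000 [wait]  node(7,7) S=427.9473 payoff=0.0000 vs cont=0.0000 → 0.0000 [wait]  ⇒ S*(7)=78.1110
t_6: node(6,0) S=67.7885 payoff=45.0715 vs cont=44.2227 → 45.0715 [stop]  node(6,1) S=90.0055 payoff=22.8545 vs cont=24.2694 → 24.2694 [wait]  node(6,2) S=119.5038 payoff=0.0000 vs cont=8.1007 → 8.1007 [wait]  node(6,3) S=158.6700 payoff=0.0000 vs cont=1.1776 → 1.1776 [wait]  node(6,4) S=210.6725 payoff=0.0000 vs cont=0.0000 → 0.0000 [wait]  node(6,5) S=279.7183 payoff=0.0000 vs cont=0.0000 → 0.0000 [wait]  node(6,6) S=371.3931 payoff=0.0000 vs cont=0.0000 → 0.0000 [wait]  ⇒ S*(6)=67.7885
t_5: node(5,0) S=78.1110 payoff=34.7490 vs cont=34.5900 → 34.7490 [stop]  node(5,1) S=103.7111 payoff=9.1489 vs cont=16.2035 → 16.2035 [wait]  node(5,2) S=137.7014 payoff=0.0000 vs cont=4.6643 → 4.6643 [wait]  node(5,3) S=182.8316 payoff=0.0000 vs cont=0.5946 → 0.5946 [wait]  node(5,4) S=242.7528 payoff=0.0000 vs cont=0.0000 → 0.0000 [wait]  node(5,5) S=322.3126 payoff=0.0000 vs cont=0.0000 → 0.0000 [wait]  ⇒ S*(5)=78.1110
t_4: node(4,0) S=90.0055 payoff=22.8545 vs cont=25.4454 → 25.4454 [wait]  node(4,1) S=119.5038 payoff=0.0000 vs cont=10.4554 → 10.4554 [wait]  node(4,2) S=158.6700 payoff=0.0000 vs cont=2.6449 → 2.6449 [wait]  node(4,3) S=210.6725 payoff=0.0000 vs cont=0.3002 → 0.3002 [wait]  node(4,4) S=279.7183 payoff=0.0000 vs cont=0.0000 → 0.0000 [wait]  ⇒ S*(4)=-
t_3: node(3,0) S=103.7111 payoff=9.1489 vs cont=17.9453 → 17.9453 [wait]  node(3,1) S=137.7014 payoff=0.0000 vs cont=6.5686 → 6.5686 [wait]  node(3,2) S=182.8316 payoff=0.0000 vs cont=1.4818 → 1.4818 [wait]  node(3,3) S=242.7528 payoff=0.0000 vs cont=0.1516 → 0.1516 [wait]  ⇒ S*(3)=-
t_2: node(2,0) S=119.5038 payoff=0.0000 vs cont=12.2634 → 12.2634 [wait]  node(2,1) S=158.6700 payoff=0.0000 vs cont=4.0390 → 4.0390 [wait]  node(2,2) S=210.6725 payoff=0.0000 vs cont=0.8221 → 0.8221 [wait]  ⇒ S*(2)=-
t_1: node(1,0) S=137.7014 payoff=0.0000 vs cont=8.1612 → 8.1612 [wait]  node(1,1) S=182.8316 payoff=0.0000 vs cont=2.4402 → 2.4402 [wait]  ⇒ S*(1)=-
t_0: node(0,0) S=158.6700 payoff=0.0000 vs cont=5.3104 → 5.3104 [wait]  ⇒ S*(0)=-

price = 5.3104
boundary = - - - - - 78.1110 67.7885 78.1110 90.0055
tree:
5.3104
8.1612 2.4402
12.2634 4.0390 0.8221
17.9453 6.5686 1.4818 0.1516
25.4454 10.4554 2.6449 0.3002 0.0000
34.7490 16.2035 4.6643 0.5946 0.0000 0.0000
45.0715 24.2694 8.1007 1.1776 0.0000 0.0000 0.0000
54.0299 34.7490 13.7917 2.3323 0.0000 0.0000 0.0000 0.0000
61.8045 45.0715 22.8545 4.6193 0.0000 0.0000 0.0000 0.0000 0.0000
68.5516 54.0299 34.7490 9.1489 0.0000 0.0000 0.0000 0.0000 0.0000 0.0000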